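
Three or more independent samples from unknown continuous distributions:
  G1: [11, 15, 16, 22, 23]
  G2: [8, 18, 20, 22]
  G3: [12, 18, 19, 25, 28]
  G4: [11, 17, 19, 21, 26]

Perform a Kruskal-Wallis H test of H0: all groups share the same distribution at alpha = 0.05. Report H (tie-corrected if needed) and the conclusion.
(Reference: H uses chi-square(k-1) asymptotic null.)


Step 1: Combine all N = 19 observations and assign midranks.
sorted (value, group, rank): (8,G2,1), (11,G1,2.5), (11,G4,2.5), (12,G3,4), (15,G1,5), (16,G1,6), (17,G4,7), (18,G2,8.5), (18,G3,8.5), (19,G3,10.5), (19,G4,10.5), (20,G2,12), (21,G4,13), (22,G1,14.5), (22,G2,14.5), (23,G1,16), (25,G3,17), (26,G4,18), (28,G3,19)
Step 2: Sum ranks within each group.
R_1 = 44 (n_1 = 5)
R_2 = 36 (n_2 = 4)
R_3 = 59 (n_3 = 5)
R_4 = 51 (n_4 = 5)
Step 3: H = 12/(N(N+1)) * sum(R_i^2/n_i) - 3(N+1)
     = 12/(19*20) * (44^2/5 + 36^2/4 + 59^2/5 + 51^2/5) - 3*20
     = 0.031579 * 1927.6 - 60
     = 0.871579.
Step 4: Ties present; correction factor C = 1 - 24/(19^3 - 19) = 0.996491. Corrected H = 0.871579 / 0.996491 = 0.874648.
Step 5: Under H0, H ~ chi^2(3); p-value = 0.831541.
Step 6: alpha = 0.05. fail to reject H0.

H = 0.8746, df = 3, p = 0.831541, fail to reject H0.


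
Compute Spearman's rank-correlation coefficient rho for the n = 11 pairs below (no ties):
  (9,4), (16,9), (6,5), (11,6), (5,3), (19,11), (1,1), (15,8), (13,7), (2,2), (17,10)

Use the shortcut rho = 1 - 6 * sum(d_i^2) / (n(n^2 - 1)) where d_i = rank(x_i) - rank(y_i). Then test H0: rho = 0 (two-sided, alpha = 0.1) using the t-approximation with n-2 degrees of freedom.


Step 1: Rank x and y separately (midranks; no ties here).
rank(x): 9->5, 16->9, 6->4, 11->6, 5->3, 19->11, 1->1, 15->8, 13->7, 2->2, 17->10
rank(y): 4->4, 9->9, 5->5, 6->6, 3->3, 11->11, 1->1, 8->8, 7->7, 2->2, 10->10
Step 2: d_i = R_x(i) - R_y(i); compute d_i^2.
  (5-4)^2=1, (9-9)^2=0, (4-5)^2=1, (6-6)^2=0, (3-3)^2=0, (11-11)^2=0, (1-1)^2=0, (8-8)^2=0, (7-7)^2=0, (2-2)^2=0, (10-10)^2=0
sum(d^2) = 2.
Step 3: rho = 1 - 6*2 / (11*(11^2 - 1)) = 1 - 12/1320 = 0.990909.
Step 4: Under H0, t = rho * sqrt((n-2)/(1-rho^2)) = 22.0966 ~ t(9).
Step 5: Two-sided p-value from the t-distribution with 9 df = 0.000000.
Step 6: alpha = 0.1. reject H0.

rho = 0.9909, p = 0.000000, reject H0 at alpha = 0.1.


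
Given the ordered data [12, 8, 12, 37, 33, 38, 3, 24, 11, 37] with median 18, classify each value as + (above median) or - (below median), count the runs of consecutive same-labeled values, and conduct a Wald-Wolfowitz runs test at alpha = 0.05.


Step 1: Compute median = 18; label A = above, B = below.
Labels in order: BBBAAABABA  (n_A = 5, n_B = 5)
Step 2: Count runs R = 6.
Step 3: Under H0 (random ordering), E[R] = 2*n_A*n_B/(n_A+n_B) + 1 = 2*5*5/10 + 1 = 6.0000.
        Var[R] = 2*n_A*n_B*(2*n_A*n_B - n_A - n_B) / ((n_A+n_B)^2 * (n_A+n_B-1)) = 2000/900 = 2.2222.
        SD[R] = 1.4907.
Step 4: R = E[R], so z = 0 with no continuity correction.
Step 5: Two-sided p-value via normal approximation = 2*(1 - Phi(|z|)) = 1.000000.
Step 6: alpha = 0.05. fail to reject H0.

R = 6, z = 0.0000, p = 1.000000, fail to reject H0.


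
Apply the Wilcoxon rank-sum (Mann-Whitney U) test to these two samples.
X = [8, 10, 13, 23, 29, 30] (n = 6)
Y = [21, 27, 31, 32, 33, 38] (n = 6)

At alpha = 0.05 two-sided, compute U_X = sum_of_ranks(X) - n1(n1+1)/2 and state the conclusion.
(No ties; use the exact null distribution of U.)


Step 1: Combine and sort all 12 observations; assign midranks.
sorted (value, group): (8,X), (10,X), (13,X), (21,Y), (23,X), (27,Y), (29,X), (30,X), (31,Y), (32,Y), (33,Y), (38,Y)
ranks: 8->1, 10->2, 13->3, 21->4, 23->5, 27->6, 29->7, 30->8, 31->9, 32->10, 33->11, 38->12
Step 2: Rank sum for X: R1 = 1 + 2 + 3 + 5 + 7 + 8 = 26.
Step 3: U_X = R1 - n1(n1+1)/2 = 26 - 6*7/2 = 26 - 21 = 5.
       U_Y = n1*n2 - U_X = 36 - 5 = 31.
Step 4: No ties, so the exact null distribution of U (based on enumerating the C(12,6) = 924 equally likely rank assignments) gives the two-sided p-value.
Step 5: p-value = 0.041126; compare to alpha = 0.05. reject H0.

U_X = 5, p = 0.041126, reject H0 at alpha = 0.05.


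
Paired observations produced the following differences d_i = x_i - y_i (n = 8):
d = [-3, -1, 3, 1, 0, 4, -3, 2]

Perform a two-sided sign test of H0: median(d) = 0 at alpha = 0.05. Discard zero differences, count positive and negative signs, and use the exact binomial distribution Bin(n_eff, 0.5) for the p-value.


Step 1: Discard zero differences. Original n = 8; n_eff = number of nonzero differences = 7.
Nonzero differences (with sign): -3, -1, +3, +1, +4, -3, +2
Step 2: Count signs: positive = 4, negative = 3.
Step 3: Under H0: P(positive) = 0.5, so the number of positives S ~ Bin(7, 0.5).
Step 4: Two-sided exact p-value = sum of Bin(7,0.5) probabilities at or below the observed probability = 1.000000.
Step 5: alpha = 0.05. fail to reject H0.

n_eff = 7, pos = 4, neg = 3, p = 1.000000, fail to reject H0.


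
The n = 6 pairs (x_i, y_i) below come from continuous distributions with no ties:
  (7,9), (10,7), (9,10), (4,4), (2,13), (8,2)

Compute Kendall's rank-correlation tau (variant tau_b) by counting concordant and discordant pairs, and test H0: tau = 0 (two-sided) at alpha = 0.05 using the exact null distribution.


Step 1: Enumerate the 15 unordered pairs (i,j) with i<j and classify each by sign(x_j-x_i) * sign(y_j-y_i).
  (1,2):dx=+3,dy=-2->D; (1,3):dx=+2,dy=+1->C; (1,4):dx=-3,dy=-5->C; (1,5):dx=-5,dy=+4->D
  (1,6):dx=+1,dy=-7->D; (2,3):dx=-1,dy=+3->D; (2,4):dx=-6,dy=-3->C; (2,5):dx=-8,dy=+6->D
  (2,6):dx=-2,dy=-5->C; (3,4):dx=-5,dy=-6->C; (3,5):dx=-7,dy=+3->D; (3,6):dx=-1,dy=-8->C
  (4,5):dx=-2,dy=+9->D; (4,6):dx=+4,dy=-2->D; (5,6):dx=+6,dy=-11->D
Step 2: C = 6, D = 9, total pairs = 15.
Step 3: tau = (C - D)/(n(n-1)/2) = (6 - 9)/15 = -0.200000.
Step 4: Exact two-sided p-value (enumerate n! = 720 permutations of y under H0): p = 0.719444.
Step 5: alpha = 0.05. fail to reject H0.

tau_b = -0.2000 (C=6, D=9), p = 0.719444, fail to reject H0.


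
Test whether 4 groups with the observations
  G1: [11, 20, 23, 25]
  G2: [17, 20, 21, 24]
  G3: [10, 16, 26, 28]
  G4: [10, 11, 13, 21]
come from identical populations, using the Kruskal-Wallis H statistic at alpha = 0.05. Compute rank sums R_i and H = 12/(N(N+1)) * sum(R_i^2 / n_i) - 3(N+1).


Step 1: Combine all N = 16 observations and assign midranks.
sorted (value, group, rank): (10,G3,1.5), (10,G4,1.5), (11,G1,3.5), (11,G4,3.5), (13,G4,5), (16,G3,6), (17,G2,7), (20,G1,8.5), (20,G2,8.5), (21,G2,10.5), (21,G4,10.5), (23,G1,12), (24,G2,13), (25,G1,14), (26,G3,15), (28,G3,16)
Step 2: Sum ranks within each group.
R_1 = 38 (n_1 = 4)
R_2 = 39 (n_2 = 4)
R_3 = 38.5 (n_3 = 4)
R_4 = 20.5 (n_4 = 4)
Step 3: H = 12/(N(N+1)) * sum(R_i^2/n_i) - 3(N+1)
     = 12/(16*17) * (38^2/4 + 39^2/4 + 38.5^2/4 + 20.5^2/4) - 3*17
     = 0.044118 * 1216.88 - 51
     = 2.685662.
Step 4: Ties present; correction factor C = 1 - 24/(16^3 - 16) = 0.994118. Corrected H = 2.685662 / 0.994118 = 2.701553.
Step 5: Under H0, H ~ chi^2(3); p-value = 0.439963.
Step 6: alpha = 0.05. fail to reject H0.

H = 2.7016, df = 3, p = 0.439963, fail to reject H0.


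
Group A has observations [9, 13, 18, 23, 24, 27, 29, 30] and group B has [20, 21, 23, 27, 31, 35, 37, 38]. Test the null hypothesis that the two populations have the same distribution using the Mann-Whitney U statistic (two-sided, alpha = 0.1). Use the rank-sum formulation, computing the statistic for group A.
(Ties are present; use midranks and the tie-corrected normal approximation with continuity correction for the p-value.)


Step 1: Combine and sort all 16 observations; assign midranks.
sorted (value, group): (9,X), (13,X), (18,X), (20,Y), (21,Y), (23,X), (23,Y), (24,X), (27,X), (27,Y), (29,X), (30,X), (31,Y), (35,Y), (37,Y), (38,Y)
ranks: 9->1, 13->2, 18->3, 20->4, 21->5, 23->6.5, 23->6.5, 24->8, 27->9.5, 27->9.5, 29->11, 30->12, 31->13, 35->14, 37->15, 38->16
Step 2: Rank sum for X: R1 = 1 + 2 + 3 + 6.5 + 8 + 9.5 + 11 + 12 = 53.
Step 3: U_X = R1 - n1(n1+1)/2 = 53 - 8*9/2 = 53 - 36 = 17.
       U_Y = n1*n2 - U_X = 64 - 17 = 47.
Step 4: Ties are present, so use the tie-corrected normal approximation (with continuity correction) for the p-value.
Step 5: p-value = 0.127247; compare to alpha = 0.1. fail to reject H0.

U_X = 17, p = 0.127247, fail to reject H0 at alpha = 0.1.


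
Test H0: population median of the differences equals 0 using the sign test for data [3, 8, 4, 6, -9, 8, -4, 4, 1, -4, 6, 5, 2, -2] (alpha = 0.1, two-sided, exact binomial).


Step 1: Discard zero differences. Original n = 14; n_eff = number of nonzero differences = 14.
Nonzero differences (with sign): +3, +8, +4, +6, -9, +8, -4, +4, +1, -4, +6, +5, +2, -2
Step 2: Count signs: positive = 10, negative = 4.
Step 3: Under H0: P(positive) = 0.5, so the number of positives S ~ Bin(14, 0.5).
Step 4: Two-sided exact p-value = sum of Bin(14,0.5) probabilities at or below the observed probability = 0.179565.
Step 5: alpha = 0.1. fail to reject H0.

n_eff = 14, pos = 10, neg = 4, p = 0.179565, fail to reject H0.


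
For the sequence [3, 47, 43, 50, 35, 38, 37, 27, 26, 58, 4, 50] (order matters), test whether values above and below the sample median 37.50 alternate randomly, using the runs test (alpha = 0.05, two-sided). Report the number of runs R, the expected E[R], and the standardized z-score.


Step 1: Compute median = 37.50; label A = above, B = below.
Labels in order: BAAABABBBABA  (n_A = 6, n_B = 6)
Step 2: Count runs R = 8.
Step 3: Under H0 (random ordering), E[R] = 2*n_A*n_B/(n_A+n_B) + 1 = 2*6*6/12 + 1 = 7.0000.
        Var[R] = 2*n_A*n_B*(2*n_A*n_B - n_A - n_B) / ((n_A+n_B)^2 * (n_A+n_B-1)) = 4320/1584 = 2.7273.
        SD[R] = 1.6514.
Step 4: Continuity-corrected z = (R - 0.5 - E[R]) / SD[R] = (8 - 0.5 - 7.0000) / 1.6514 = 0.3028.
Step 5: Two-sided p-value via normal approximation = 2*(1 - Phi(|z|)) = 0.762069.
Step 6: alpha = 0.05. fail to reject H0.

R = 8, z = 0.3028, p = 0.762069, fail to reject H0.


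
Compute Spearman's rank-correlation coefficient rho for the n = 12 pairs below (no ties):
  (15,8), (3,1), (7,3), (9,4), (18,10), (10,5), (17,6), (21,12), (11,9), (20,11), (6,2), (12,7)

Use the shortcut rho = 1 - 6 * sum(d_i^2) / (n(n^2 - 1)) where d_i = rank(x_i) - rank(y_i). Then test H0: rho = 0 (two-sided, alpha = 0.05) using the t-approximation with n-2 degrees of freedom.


Step 1: Rank x and y separately (midranks; no ties here).
rank(x): 15->8, 3->1, 7->3, 9->4, 18->10, 10->5, 17->9, 21->12, 11->6, 20->11, 6->2, 12->7
rank(y): 8->8, 1->1, 3->3, 4->4, 10->10, 5->5, 6->6, 12->12, 9->9, 11->11, 2->2, 7->7
Step 2: d_i = R_x(i) - R_y(i); compute d_i^2.
  (8-8)^2=0, (1-1)^2=0, (3-3)^2=0, (4-4)^2=0, (10-10)^2=0, (5-5)^2=0, (9-6)^2=9, (12-12)^2=0, (6-9)^2=9, (11-11)^2=0, (2-2)^2=0, (7-7)^2=0
sum(d^2) = 18.
Step 3: rho = 1 - 6*18 / (12*(12^2 - 1)) = 1 - 108/1716 = 0.937063.
Step 4: Under H0, t = rho * sqrt((n-2)/(1-rho^2)) = 8.4868 ~ t(10).
Step 5: Two-sided p-value from the t-distribution with 10 df = 0.000007.
Step 6: alpha = 0.05. reject H0.

rho = 0.9371, p = 0.000007, reject H0 at alpha = 0.05.


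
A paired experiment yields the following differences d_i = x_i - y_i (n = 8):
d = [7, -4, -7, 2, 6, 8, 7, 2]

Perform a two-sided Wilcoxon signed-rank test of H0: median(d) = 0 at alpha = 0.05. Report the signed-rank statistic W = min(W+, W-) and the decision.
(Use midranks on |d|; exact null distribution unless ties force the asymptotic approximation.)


Step 1: Drop any zero differences (none here) and take |d_i|.
|d| = [7, 4, 7, 2, 6, 8, 7, 2]
Step 2: Midrank |d_i| (ties get averaged ranks).
ranks: |7|->6, |4|->3, |7|->6, |2|->1.5, |6|->4, |8|->8, |7|->6, |2|->1.5
Step 3: Attach original signs; sum ranks with positive sign and with negative sign.
W+ = 6 + 1.5 + 4 + 8 + 6 + 1.5 = 27
W- = 3 + 6 = 9
(Check: W+ + W- = 36 should equal n(n+1)/2 = 36.)
Step 4: Test statistic W = min(W+, W-) = 9.
Step 5: Ties in |d|, so use the tie-corrected normal approximation.
        E[W] = n(n+1)/4 = 8*9/4 = 18.
        Tie groups: |d|=2 (t=2), |d|=7 (t=3); sum(t^3 - t) = 30.
        Var[W] = n(n+1)(2n+1)/24 - sum(t^3-t)/48 = 1224/24 - 30/48 = 50.375.
        z = (W - E[W]) / sqrt(Var[W]) = (9 - 18) / 7.0975 = -1.2680.
        Two-sided p = 2*Phi(z) = 0.204782.
Step 6: alpha = 0.05. fail to reject H0.

W+ = 27, W- = 9, W = min = 9, p = 0.204782, fail to reject H0.


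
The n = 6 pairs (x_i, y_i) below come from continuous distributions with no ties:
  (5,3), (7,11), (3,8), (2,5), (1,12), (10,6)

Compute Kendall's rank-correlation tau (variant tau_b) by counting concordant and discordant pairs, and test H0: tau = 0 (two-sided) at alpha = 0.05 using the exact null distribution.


Step 1: Enumerate the 15 unordered pairs (i,j) with i<j and classify each by sign(x_j-x_i) * sign(y_j-y_i).
  (1,2):dx=+2,dy=+8->C; (1,3):dx=-2,dy=+5->D; (1,4):dx=-3,dy=+2->D; (1,5):dx=-4,dy=+9->D
  (1,6):dx=+5,dy=+3->C; (2,3):dx=-4,dy=-3->C; (2,4):dx=-5,dy=-6->C; (2,5):dx=-6,dy=+1->D
  (2,6):dx=+3,dy=-5->D; (3,4):dx=-1,dy=-3->C; (3,5):dx=-2,dy=+4->D; (3,6):dx=+7,dy=-2->D
  (4,5):dx=-1,dy=+7->D; (4,6):dx=+8,dy=+1->C; (5,6):dx=+9,dy=-6->D
Step 2: C = 6, D = 9, total pairs = 15.
Step 3: tau = (C - D)/(n(n-1)/2) = (6 - 9)/15 = -0.200000.
Step 4: Exact two-sided p-value (enumerate n! = 720 permutations of y under H0): p = 0.719444.
Step 5: alpha = 0.05. fail to reject H0.

tau_b = -0.2000 (C=6, D=9), p = 0.719444, fail to reject H0.


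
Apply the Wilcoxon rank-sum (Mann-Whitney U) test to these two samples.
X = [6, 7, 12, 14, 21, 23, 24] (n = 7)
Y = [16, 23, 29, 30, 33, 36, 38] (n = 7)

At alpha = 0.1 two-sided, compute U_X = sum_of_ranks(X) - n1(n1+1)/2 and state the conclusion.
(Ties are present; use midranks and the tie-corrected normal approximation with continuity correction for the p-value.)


Step 1: Combine and sort all 14 observations; assign midranks.
sorted (value, group): (6,X), (7,X), (12,X), (14,X), (16,Y), (21,X), (23,X), (23,Y), (24,X), (29,Y), (30,Y), (33,Y), (36,Y), (38,Y)
ranks: 6->1, 7->2, 12->3, 14->4, 16->5, 21->6, 23->7.5, 23->7.5, 24->9, 29->10, 30->11, 33->12, 36->13, 38->14
Step 2: Rank sum for X: R1 = 1 + 2 + 3 + 4 + 6 + 7.5 + 9 = 32.5.
Step 3: U_X = R1 - n1(n1+1)/2 = 32.5 - 7*8/2 = 32.5 - 28 = 4.5.
       U_Y = n1*n2 - U_X = 49 - 4.5 = 44.5.
Step 4: Ties are present, so use the tie-corrected normal approximation (with continuity correction) for the p-value.
Step 5: p-value = 0.012618; compare to alpha = 0.1. reject H0.

U_X = 4.5, p = 0.012618, reject H0 at alpha = 0.1.


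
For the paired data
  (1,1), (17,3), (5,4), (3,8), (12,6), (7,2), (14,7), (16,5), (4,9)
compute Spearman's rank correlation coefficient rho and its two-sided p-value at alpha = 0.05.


Step 1: Rank x and y separately (midranks; no ties here).
rank(x): 1->1, 17->9, 5->4, 3->2, 12->6, 7->5, 14->7, 16->8, 4->3
rank(y): 1->1, 3->3, 4->4, 8->8, 6->6, 2->2, 7->7, 5->5, 9->9
Step 2: d_i = R_x(i) - R_y(i); compute d_i^2.
  (1-1)^2=0, (9-3)^2=36, (4-4)^2=0, (2-8)^2=36, (6-6)^2=0, (5-2)^2=9, (7-7)^2=0, (8-5)^2=9, (3-9)^2=36
sum(d^2) = 126.
Step 3: rho = 1 - 6*126 / (9*(9^2 - 1)) = 1 - 756/720 = -0.050000.
Step 4: Under H0, t = rho * sqrt((n-2)/(1-rho^2)) = -0.1325 ~ t(7).
Step 5: Two-sided p-value from the t-distribution with 7 df = 0.898353.
Step 6: alpha = 0.05. fail to reject H0.

rho = -0.0500, p = 0.898353, fail to reject H0 at alpha = 0.05.


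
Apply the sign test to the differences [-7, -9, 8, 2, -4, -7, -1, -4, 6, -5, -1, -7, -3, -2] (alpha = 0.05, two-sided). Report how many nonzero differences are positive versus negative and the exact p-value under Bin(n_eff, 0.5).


Step 1: Discard zero differences. Original n = 14; n_eff = number of nonzero differences = 14.
Nonzero differences (with sign): -7, -9, +8, +2, -4, -7, -1, -4, +6, -5, -1, -7, -3, -2
Step 2: Count signs: positive = 3, negative = 11.
Step 3: Under H0: P(positive) = 0.5, so the number of positives S ~ Bin(14, 0.5).
Step 4: Two-sided exact p-value = sum of Bin(14,0.5) probabilities at or below the observed probability = 0.057373.
Step 5: alpha = 0.05. fail to reject H0.

n_eff = 14, pos = 3, neg = 11, p = 0.057373, fail to reject H0.


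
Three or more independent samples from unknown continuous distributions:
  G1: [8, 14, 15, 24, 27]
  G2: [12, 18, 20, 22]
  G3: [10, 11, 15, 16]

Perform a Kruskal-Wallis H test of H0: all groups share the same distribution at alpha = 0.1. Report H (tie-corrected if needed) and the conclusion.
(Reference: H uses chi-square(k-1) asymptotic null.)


Step 1: Combine all N = 13 observations and assign midranks.
sorted (value, group, rank): (8,G1,1), (10,G3,2), (11,G3,3), (12,G2,4), (14,G1,5), (15,G1,6.5), (15,G3,6.5), (16,G3,8), (18,G2,9), (20,G2,10), (22,G2,11), (24,G1,12), (27,G1,13)
Step 2: Sum ranks within each group.
R_1 = 37.5 (n_1 = 5)
R_2 = 34 (n_2 = 4)
R_3 = 19.5 (n_3 = 4)
Step 3: H = 12/(N(N+1)) * sum(R_i^2/n_i) - 3(N+1)
     = 12/(13*14) * (37.5^2/5 + 34^2/4 + 19.5^2/4) - 3*14
     = 0.065934 * 665.312 - 42
     = 1.866758.
Step 4: Ties present; correction factor C = 1 - 6/(13^3 - 13) = 0.997253. Corrected H = 1.866758 / 0.997253 = 1.871901.
Step 5: Under H0, H ~ chi^2(2); p-value = 0.392213.
Step 6: alpha = 0.1. fail to reject H0.

H = 1.8719, df = 2, p = 0.392213, fail to reject H0.


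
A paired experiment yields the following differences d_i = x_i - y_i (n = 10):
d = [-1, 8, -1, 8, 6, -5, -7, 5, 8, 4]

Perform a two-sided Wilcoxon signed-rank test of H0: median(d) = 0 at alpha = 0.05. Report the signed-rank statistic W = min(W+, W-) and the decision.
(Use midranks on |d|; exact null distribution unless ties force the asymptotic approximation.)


Step 1: Drop any zero differences (none here) and take |d_i|.
|d| = [1, 8, 1, 8, 6, 5, 7, 5, 8, 4]
Step 2: Midrank |d_i| (ties get averaged ranks).
ranks: |1|->1.5, |8|->9, |1|->1.5, |8|->9, |6|->6, |5|->4.5, |7|->7, |5|->4.5, |8|->9, |4|->3
Step 3: Attach original signs; sum ranks with positive sign and with negative sign.
W+ = 9 + 9 + 6 + 4.5 + 9 + 3 = 40.5
W- = 1.5 + 1.5 + 4.5 + 7 = 14.5
(Check: W+ + W- = 55 should equal n(n+1)/2 = 55.)
Step 4: Test statistic W = min(W+, W-) = 14.5.
Step 5: Ties in |d|, so use the tie-corrected normal approximation.
        E[W] = n(n+1)/4 = 10*11/4 = 27.5.
        Tie groups: |d|=1 (t=2), |d|=5 (t=2), |d|=8 (t=3); sum(t^3 - t) = 36.
        Var[W] = n(n+1)(2n+1)/24 - sum(t^3-t)/48 = 2310/24 - 36/48 = 95.5.
        z = (W - E[W]) / sqrt(Var[W]) = (14.5 - 27.5) / 9.7724 = -1.3303.
        Two-sided p = 2*Phi(z) = 0.183427.
Step 6: alpha = 0.05. fail to reject H0.

W+ = 40.5, W- = 14.5, W = min = 14.5, p = 0.183427, fail to reject H0.


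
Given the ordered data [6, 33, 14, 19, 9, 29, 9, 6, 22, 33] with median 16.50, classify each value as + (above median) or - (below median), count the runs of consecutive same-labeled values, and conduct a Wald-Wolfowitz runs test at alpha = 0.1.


Step 1: Compute median = 16.50; label A = above, B = below.
Labels in order: BABABABBAA  (n_A = 5, n_B = 5)
Step 2: Count runs R = 8.
Step 3: Under H0 (random ordering), E[R] = 2*n_A*n_B/(n_A+n_B) + 1 = 2*5*5/10 + 1 = 6.0000.
        Var[R] = 2*n_A*n_B*(2*n_A*n_B - n_A - n_B) / ((n_A+n_B)^2 * (n_A+n_B-1)) = 2000/900 = 2.2222.
        SD[R] = 1.4907.
Step 4: Continuity-corrected z = (R - 0.5 - E[R]) / SD[R] = (8 - 0.5 - 6.0000) / 1.4907 = 1.0062.
Step 5: Two-sided p-value via normal approximation = 2*(1 - Phi(|z|)) = 0.314305.
Step 6: alpha = 0.1. fail to reject H0.

R = 8, z = 1.0062, p = 0.314305, fail to reject H0.


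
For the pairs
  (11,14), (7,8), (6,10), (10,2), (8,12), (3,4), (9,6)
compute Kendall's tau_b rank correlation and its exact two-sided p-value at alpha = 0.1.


Step 1: Enumerate the 21 unordered pairs (i,j) with i<j and classify each by sign(x_j-x_i) * sign(y_j-y_i).
  (1,2):dx=-4,dy=-6->C; (1,3):dx=-5,dy=-4->C; (1,4):dx=-1,dy=-12->C; (1,5):dx=-3,dy=-2->C
  (1,6):dx=-8,dy=-10->C; (1,7):dx=-2,dy=-8->C; (2,3):dx=-1,dy=+2->D; (2,4):dx=+3,dy=-6->D
  (2,5):dx=+1,dy=+4->C; (2,6):dx=-4,dy=-4->C; (2,7):dx=+2,dy=-2->D; (3,4):dx=+4,dy=-8->D
  (3,5):dx=+2,dy=+2->C; (3,6):dx=-3,dy=-6->C; (3,7):dx=+3,dy=-4->D; (4,5):dx=-2,dy=+10->D
  (4,6):dx=-7,dy=+2->D; (4,7):dx=-1,dy=+4->D; (5,6):dx=-5,dy=-8->C; (5,7):dx=+1,dy=-6->D
  (6,7):dx=+6,dy=+2->C
Step 2: C = 12, D = 9, total pairs = 21.
Step 3: tau = (C - D)/(n(n-1)/2) = (12 - 9)/21 = 0.142857.
Step 4: Exact two-sided p-value (enumerate n! = 5040 permutations of y under H0): p = 0.772619.
Step 5: alpha = 0.1. fail to reject H0.

tau_b = 0.1429 (C=12, D=9), p = 0.772619, fail to reject H0.


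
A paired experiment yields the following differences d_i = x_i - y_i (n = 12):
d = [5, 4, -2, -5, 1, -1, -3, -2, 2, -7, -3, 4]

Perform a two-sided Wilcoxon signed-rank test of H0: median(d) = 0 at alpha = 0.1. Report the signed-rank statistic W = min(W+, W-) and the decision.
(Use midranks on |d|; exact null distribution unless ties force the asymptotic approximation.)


Step 1: Drop any zero differences (none here) and take |d_i|.
|d| = [5, 4, 2, 5, 1, 1, 3, 2, 2, 7, 3, 4]
Step 2: Midrank |d_i| (ties get averaged ranks).
ranks: |5|->10.5, |4|->8.5, |2|->4, |5|->10.5, |1|->1.5, |1|->1.5, |3|->6.5, |2|->4, |2|->4, |7|->12, |3|->6.5, |4|->8.5
Step 3: Attach original signs; sum ranks with positive sign and with negative sign.
W+ = 10.5 + 8.5 + 1.5 + 4 + 8.5 = 33
W- = 4 + 10.5 + 1.5 + 6.5 + 4 + 12 + 6.5 = 45
(Check: W+ + W- = 78 should equal n(n+1)/2 = 78.)
Step 4: Test statistic W = min(W+, W-) = 33.
Step 5: Ties in |d|, so use the tie-corrected normal approximation.
        E[W] = n(n+1)/4 = 12*13/4 = 39.
        Tie groups: |d|=1 (t=2), |d|=2 (t=3), |d|=3 (t=2), |d|=4 (t=2), |d|=5 (t=2); sum(t^3 - t) = 48.
        Var[W] = n(n+1)(2n+1)/24 - sum(t^3-t)/48 = 3900/24 - 48/48 = 161.5.
        z = (W - E[W]) / sqrt(Var[W]) = (33 - 39) / 12.7083 = -0.4721.
        Two-sided p = 2*Phi(z) = 0.636831.
Step 6: alpha = 0.1. fail to reject H0.

W+ = 33, W- = 45, W = min = 33, p = 0.636831, fail to reject H0.


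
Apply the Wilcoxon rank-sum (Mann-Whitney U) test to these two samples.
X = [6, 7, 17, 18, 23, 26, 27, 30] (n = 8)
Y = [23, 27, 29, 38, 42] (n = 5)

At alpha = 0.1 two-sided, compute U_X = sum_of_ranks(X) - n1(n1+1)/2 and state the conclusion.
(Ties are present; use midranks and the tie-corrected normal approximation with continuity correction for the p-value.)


Step 1: Combine and sort all 13 observations; assign midranks.
sorted (value, group): (6,X), (7,X), (17,X), (18,X), (23,X), (23,Y), (26,X), (27,X), (27,Y), (29,Y), (30,X), (38,Y), (42,Y)
ranks: 6->1, 7->2, 17->3, 18->4, 23->5.5, 23->5.5, 26->7, 27->8.5, 27->8.5, 29->10, 30->11, 38->12, 42->13
Step 2: Rank sum for X: R1 = 1 + 2 + 3 + 4 + 5.5 + 7 + 8.5 + 11 = 42.
Step 3: U_X = R1 - n1(n1+1)/2 = 42 - 8*9/2 = 42 - 36 = 6.
       U_Y = n1*n2 - U_X = 40 - 6 = 34.
Step 4: Ties are present, so use the tie-corrected normal approximation (with continuity correction) for the p-value.
Step 5: p-value = 0.047519; compare to alpha = 0.1. reject H0.

U_X = 6, p = 0.047519, reject H0 at alpha = 0.1.


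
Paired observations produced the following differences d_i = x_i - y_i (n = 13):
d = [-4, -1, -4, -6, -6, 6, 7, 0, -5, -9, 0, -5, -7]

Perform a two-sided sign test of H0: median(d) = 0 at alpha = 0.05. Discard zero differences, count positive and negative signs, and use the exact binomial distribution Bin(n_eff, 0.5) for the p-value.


Step 1: Discard zero differences. Original n = 13; n_eff = number of nonzero differences = 11.
Nonzero differences (with sign): -4, -1, -4, -6, -6, +6, +7, -5, -9, -5, -7
Step 2: Count signs: positive = 2, negative = 9.
Step 3: Under H0: P(positive) = 0.5, so the number of positives S ~ Bin(11, 0.5).
Step 4: Two-sided exact p-value = sum of Bin(11,0.5) probabilities at or below the observed probability = 0.065430.
Step 5: alpha = 0.05. fail to reject H0.

n_eff = 11, pos = 2, neg = 9, p = 0.065430, fail to reject H0.


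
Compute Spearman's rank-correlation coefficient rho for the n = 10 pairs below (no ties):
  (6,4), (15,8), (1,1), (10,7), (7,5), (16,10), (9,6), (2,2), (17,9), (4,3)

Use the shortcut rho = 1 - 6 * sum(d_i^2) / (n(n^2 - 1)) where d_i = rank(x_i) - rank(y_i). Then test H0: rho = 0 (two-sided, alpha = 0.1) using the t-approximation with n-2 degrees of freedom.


Step 1: Rank x and y separately (midranks; no ties here).
rank(x): 6->4, 15->8, 1->1, 10->7, 7->5, 16->9, 9->6, 2->2, 17->10, 4->3
rank(y): 4->4, 8->8, 1->1, 7->7, 5->5, 10->10, 6->6, 2->2, 9->9, 3->3
Step 2: d_i = R_x(i) - R_y(i); compute d_i^2.
  (4-4)^2=0, (8-8)^2=0, (1-1)^2=0, (7-7)^2=0, (5-5)^2=0, (9-10)^2=1, (6-6)^2=0, (2-2)^2=0, (10-9)^2=1, (3-3)^2=0
sum(d^2) = 2.
Step 3: rho = 1 - 6*2 / (10*(10^2 - 1)) = 1 - 12/990 = 0.987879.
Step 4: Under H0, t = rho * sqrt((n-2)/(1-rho^2)) = 18.0003 ~ t(8).
Step 5: Two-sided p-value from the t-distribution with 8 df = 0.000000.
Step 6: alpha = 0.1. reject H0.

rho = 0.9879, p = 0.000000, reject H0 at alpha = 0.1.


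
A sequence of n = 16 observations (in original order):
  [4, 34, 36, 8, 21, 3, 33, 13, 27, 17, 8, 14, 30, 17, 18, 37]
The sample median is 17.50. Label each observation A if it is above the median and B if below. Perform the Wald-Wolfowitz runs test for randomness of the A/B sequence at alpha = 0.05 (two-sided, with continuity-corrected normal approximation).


Step 1: Compute median = 17.50; label A = above, B = below.
Labels in order: BAABABABABBBABAA  (n_A = 8, n_B = 8)
Step 2: Count runs R = 12.
Step 3: Under H0 (random ordering), E[R] = 2*n_A*n_B/(n_A+n_B) + 1 = 2*8*8/16 + 1 = 9.0000.
        Var[R] = 2*n_A*n_B*(2*n_A*n_B - n_A - n_B) / ((n_A+n_B)^2 * (n_A+n_B-1)) = 14336/3840 = 3.7333.
        SD[R] = 1.9322.
Step 4: Continuity-corrected z = (R - 0.5 - E[R]) / SD[R] = (12 - 0.5 - 9.0000) / 1.9322 = 1.2939.
Step 5: Two-sided p-value via normal approximation = 2*(1 - Phi(|z|)) = 0.195709.
Step 6: alpha = 0.05. fail to reject H0.

R = 12, z = 1.2939, p = 0.195709, fail to reject H0.


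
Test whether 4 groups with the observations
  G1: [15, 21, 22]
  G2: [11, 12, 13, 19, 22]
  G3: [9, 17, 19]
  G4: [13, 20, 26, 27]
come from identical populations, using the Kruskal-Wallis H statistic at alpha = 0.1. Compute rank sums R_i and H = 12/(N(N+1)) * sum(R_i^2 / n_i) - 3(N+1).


Step 1: Combine all N = 15 observations and assign midranks.
sorted (value, group, rank): (9,G3,1), (11,G2,2), (12,G2,3), (13,G2,4.5), (13,G4,4.5), (15,G1,6), (17,G3,7), (19,G2,8.5), (19,G3,8.5), (20,G4,10), (21,G1,11), (22,G1,12.5), (22,G2,12.5), (26,G4,14), (27,G4,15)
Step 2: Sum ranks within each group.
R_1 = 29.5 (n_1 = 3)
R_2 = 30.5 (n_2 = 5)
R_3 = 16.5 (n_3 = 3)
R_4 = 43.5 (n_4 = 4)
Step 3: H = 12/(N(N+1)) * sum(R_i^2/n_i) - 3(N+1)
     = 12/(15*16) * (29.5^2/3 + 30.5^2/5 + 16.5^2/3 + 43.5^2/4) - 3*16
     = 0.050000 * 1039.95 - 48
     = 3.997292.
Step 4: Ties present; correction factor C = 1 - 18/(15^3 - 15) = 0.994643. Corrected H = 3.997292 / 0.994643 = 4.018821.
Step 5: Under H0, H ~ chi^2(3); p-value = 0.259439.
Step 6: alpha = 0.1. fail to reject H0.

H = 4.0188, df = 3, p = 0.259439, fail to reject H0.


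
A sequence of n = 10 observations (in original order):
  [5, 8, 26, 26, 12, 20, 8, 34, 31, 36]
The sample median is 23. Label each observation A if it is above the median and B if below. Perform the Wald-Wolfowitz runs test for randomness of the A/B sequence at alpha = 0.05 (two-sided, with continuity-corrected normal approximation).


Step 1: Compute median = 23; label A = above, B = below.
Labels in order: BBAABBBAAA  (n_A = 5, n_B = 5)
Step 2: Count runs R = 4.
Step 3: Under H0 (random ordering), E[R] = 2*n_A*n_B/(n_A+n_B) + 1 = 2*5*5/10 + 1 = 6.0000.
        Var[R] = 2*n_A*n_B*(2*n_A*n_B - n_A - n_B) / ((n_A+n_B)^2 * (n_A+n_B-1)) = 2000/900 = 2.2222.
        SD[R] = 1.4907.
Step 4: Continuity-corrected z = (R + 0.5 - E[R]) / SD[R] = (4 + 0.5 - 6.0000) / 1.4907 = -1.0062.
Step 5: Two-sided p-value via normal approximation = 2*(1 - Phi(|z|)) = 0.314305.
Step 6: alpha = 0.05. fail to reject H0.

R = 4, z = -1.0062, p = 0.314305, fail to reject H0.


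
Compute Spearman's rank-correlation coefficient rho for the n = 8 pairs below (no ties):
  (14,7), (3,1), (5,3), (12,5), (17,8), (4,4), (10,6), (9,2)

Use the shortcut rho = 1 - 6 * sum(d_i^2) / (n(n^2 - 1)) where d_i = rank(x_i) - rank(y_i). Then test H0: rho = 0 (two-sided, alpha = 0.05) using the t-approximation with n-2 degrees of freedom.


Step 1: Rank x and y separately (midranks; no ties here).
rank(x): 14->7, 3->1, 5->3, 12->6, 17->8, 4->2, 10->5, 9->4
rank(y): 7->7, 1->1, 3->3, 5->5, 8->8, 4->4, 6->6, 2->2
Step 2: d_i = R_x(i) - R_y(i); compute d_i^2.
  (7-7)^2=0, (1-1)^2=0, (3-3)^2=0, (6-5)^2=1, (8-8)^2=0, (2-4)^2=4, (5-6)^2=1, (4-2)^2=4
sum(d^2) = 10.
Step 3: rho = 1 - 6*10 / (8*(8^2 - 1)) = 1 - 60/504 = 0.880952.
Step 4: Under H0, t = rho * sqrt((n-2)/(1-rho^2)) = 4.5601 ~ t(6).
Step 5: Two-sided p-value from the t-distribution with 6 df = 0.003850.
Step 6: alpha = 0.05. reject H0.

rho = 0.8810, p = 0.003850, reject H0 at alpha = 0.05.


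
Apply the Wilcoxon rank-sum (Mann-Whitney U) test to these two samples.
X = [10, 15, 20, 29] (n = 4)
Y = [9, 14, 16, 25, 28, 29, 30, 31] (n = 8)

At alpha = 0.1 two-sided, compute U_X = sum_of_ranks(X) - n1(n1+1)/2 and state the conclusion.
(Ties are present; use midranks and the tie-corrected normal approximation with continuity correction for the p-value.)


Step 1: Combine and sort all 12 observations; assign midranks.
sorted (value, group): (9,Y), (10,X), (14,Y), (15,X), (16,Y), (20,X), (25,Y), (28,Y), (29,X), (29,Y), (30,Y), (31,Y)
ranks: 9->1, 10->2, 14->3, 15->4, 16->5, 20->6, 25->7, 28->8, 29->9.5, 29->9.5, 30->11, 31->12
Step 2: Rank sum for X: R1 = 2 + 4 + 6 + 9.5 = 21.5.
Step 3: U_X = R1 - n1(n1+1)/2 = 21.5 - 4*5/2 = 21.5 - 10 = 11.5.
       U_Y = n1*n2 - U_X = 32 - 11.5 = 20.5.
Step 4: Ties are present, so use the tie-corrected normal approximation (with continuity correction) for the p-value.
Step 5: p-value = 0.496152; compare to alpha = 0.1. fail to reject H0.

U_X = 11.5, p = 0.496152, fail to reject H0 at alpha = 0.1.


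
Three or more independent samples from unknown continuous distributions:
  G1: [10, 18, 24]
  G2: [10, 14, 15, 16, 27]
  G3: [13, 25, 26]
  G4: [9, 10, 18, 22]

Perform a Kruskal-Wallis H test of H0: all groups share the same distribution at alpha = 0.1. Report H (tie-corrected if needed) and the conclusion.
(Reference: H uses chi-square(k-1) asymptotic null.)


Step 1: Combine all N = 15 observations and assign midranks.
sorted (value, group, rank): (9,G4,1), (10,G1,3), (10,G2,3), (10,G4,3), (13,G3,5), (14,G2,6), (15,G2,7), (16,G2,8), (18,G1,9.5), (18,G4,9.5), (22,G4,11), (24,G1,12), (25,G3,13), (26,G3,14), (27,G2,15)
Step 2: Sum ranks within each group.
R_1 = 24.5 (n_1 = 3)
R_2 = 39 (n_2 = 5)
R_3 = 32 (n_3 = 3)
R_4 = 24.5 (n_4 = 4)
Step 3: H = 12/(N(N+1)) * sum(R_i^2/n_i) - 3(N+1)
     = 12/(15*16) * (24.5^2/3 + 39^2/5 + 32^2/3 + 24.5^2/4) - 3*16
     = 0.050000 * 995.679 - 48
     = 1.783958.
Step 4: Ties present; correction factor C = 1 - 30/(15^3 - 15) = 0.991071. Corrected H = 1.783958 / 0.991071 = 1.800030.
Step 5: Under H0, H ~ chi^2(3); p-value = 0.614928.
Step 6: alpha = 0.1. fail to reject H0.

H = 1.8000, df = 3, p = 0.614928, fail to reject H0.


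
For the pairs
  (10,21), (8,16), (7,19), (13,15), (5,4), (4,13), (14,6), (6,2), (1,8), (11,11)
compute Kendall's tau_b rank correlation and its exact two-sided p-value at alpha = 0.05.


Step 1: Enumerate the 45 unordered pairs (i,j) with i<j and classify each by sign(x_j-x_i) * sign(y_j-y_i).
  (1,2):dx=-2,dy=-5->C; (1,3):dx=-3,dy=-2->C; (1,4):dx=+3,dy=-6->D; (1,5):dx=-5,dy=-17->C
  (1,6):dx=-6,dy=-8->C; (1,7):dx=+4,dy=-15->D; (1,8):dx=-4,dy=-19->C; (1,9):dx=-9,dy=-13->C
  (1,10):dx=+1,dy=-10->D; (2,3):dx=-1,dy=+3->D; (2,4):dx=+5,dy=-1->D; (2,5):dx=-3,dy=-12->C
  (2,6):dx=-4,dy=-3->C; (2,7):dx=+6,dy=-10->D; (2,8):dx=-2,dy=-14->C; (2,9):dx=-7,dy=-8->C
  (2,10):dx=+3,dy=-5->D; (3,4):dx=+6,dy=-4->D; (3,5):dx=-2,dy=-15->C; (3,6):dx=-3,dy=-6->C
  (3,7):dx=+7,dy=-13->D; (3,8):dx=-1,dy=-17->C; (3,9):dx=-6,dy=-11->C; (3,10):dx=+4,dy=-8->D
  (4,5):dx=-8,dy=-11->C; (4,6):dx=-9,dy=-2->C; (4,7):dx=+1,dy=-9->D; (4,8):dx=-7,dy=-13->C
  (4,9):dx=-12,dy=-7->C; (4,10):dx=-2,dy=-4->C; (5,6):dx=-1,dy=+9->D; (5,7):dx=+9,dy=+2->C
  (5,8):dx=+1,dy=-2->D; (5,9):dx=-4,dy=+4->D; (5,10):dx=+6,dy=+7->C; (6,7):dx=+10,dy=-7->D
  (6,8):dx=+2,dy=-11->D; (6,9):dx=-3,dy=-5->C; (6,10):dx=+7,dy=-2->D; (7,8):dx=-8,dy=-4->C
  (7,9):dx=-13,dy=+2->D; (7,10):dx=-3,dy=+5->D; (8,9):dx=-5,dy=+6->D; (8,10):dx=+5,dy=+9->C
  (9,10):dx=+10,dy=+3->C
Step 2: C = 25, D = 20, total pairs = 45.
Step 3: tau = (C - D)/(n(n-1)/2) = (25 - 20)/45 = 0.111111.
Step 4: Exact two-sided p-value (enumerate n! = 3628800 permutations of y under H0): p = 0.727490.
Step 5: alpha = 0.05. fail to reject H0.

tau_b = 0.1111 (C=25, D=20), p = 0.727490, fail to reject H0.


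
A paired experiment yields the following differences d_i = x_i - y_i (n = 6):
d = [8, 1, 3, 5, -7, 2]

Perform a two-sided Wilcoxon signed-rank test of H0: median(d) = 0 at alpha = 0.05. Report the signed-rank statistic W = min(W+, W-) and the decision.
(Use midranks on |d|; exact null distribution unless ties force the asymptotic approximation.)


Step 1: Drop any zero differences (none here) and take |d_i|.
|d| = [8, 1, 3, 5, 7, 2]
Step 2: Midrank |d_i| (ties get averaged ranks).
ranks: |8|->6, |1|->1, |3|->3, |5|->4, |7|->5, |2|->2
Step 3: Attach original signs; sum ranks with positive sign and with negative sign.
W+ = 6 + 1 + 3 + 4 + 2 = 16
W- = 5 = 5
(Check: W+ + W- = 21 should equal n(n+1)/2 = 21.)
Step 4: Test statistic W = min(W+, W-) = 5.
Step 5: No ties, so the exact null distribution over the 2^6 = 64 sign assignments gives the two-sided p-value = 0.312500.
Step 6: alpha = 0.05. fail to reject H0.

W+ = 16, W- = 5, W = min = 5, p = 0.312500, fail to reject H0.


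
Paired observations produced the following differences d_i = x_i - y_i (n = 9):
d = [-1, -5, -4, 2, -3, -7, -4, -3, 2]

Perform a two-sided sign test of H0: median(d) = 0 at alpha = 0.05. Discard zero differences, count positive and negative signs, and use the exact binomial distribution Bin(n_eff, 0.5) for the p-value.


Step 1: Discard zero differences. Original n = 9; n_eff = number of nonzero differences = 9.
Nonzero differences (with sign): -1, -5, -4, +2, -3, -7, -4, -3, +2
Step 2: Count signs: positive = 2, negative = 7.
Step 3: Under H0: P(positive) = 0.5, so the number of positives S ~ Bin(9, 0.5).
Step 4: Two-sided exact p-value = sum of Bin(9,0.5) probabilities at or below the observed probability = 0.179688.
Step 5: alpha = 0.05. fail to reject H0.

n_eff = 9, pos = 2, neg = 7, p = 0.179688, fail to reject H0.


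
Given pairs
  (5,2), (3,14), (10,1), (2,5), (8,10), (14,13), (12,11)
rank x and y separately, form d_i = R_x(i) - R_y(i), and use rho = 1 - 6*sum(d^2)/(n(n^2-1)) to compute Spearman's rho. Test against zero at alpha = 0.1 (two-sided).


Step 1: Rank x and y separately (midranks; no ties here).
rank(x): 5->3, 3->2, 10->5, 2->1, 8->4, 14->7, 12->6
rank(y): 2->2, 14->7, 1->1, 5->3, 10->4, 13->6, 11->5
Step 2: d_i = R_x(i) - R_y(i); compute d_i^2.
  (3-2)^2=1, (2-7)^2=25, (5-1)^2=16, (1-3)^2=4, (4-4)^2=0, (7-6)^2=1, (6-5)^2=1
sum(d^2) = 48.
Step 3: rho = 1 - 6*48 / (7*(7^2 - 1)) = 1 - 288/336 = 0.142857.
Step 4: Under H0, t = rho * sqrt((n-2)/(1-rho^2)) = 0.3227 ~ t(5).
Step 5: Two-sided p-value from the t-distribution with 5 df = 0.759945.
Step 6: alpha = 0.1. fail to reject H0.

rho = 0.1429, p = 0.759945, fail to reject H0 at alpha = 0.1.


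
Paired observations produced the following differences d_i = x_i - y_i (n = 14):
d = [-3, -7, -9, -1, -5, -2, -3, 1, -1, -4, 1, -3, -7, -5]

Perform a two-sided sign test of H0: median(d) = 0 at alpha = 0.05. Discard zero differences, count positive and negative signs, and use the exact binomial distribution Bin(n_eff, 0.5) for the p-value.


Step 1: Discard zero differences. Original n = 14; n_eff = number of nonzero differences = 14.
Nonzero differences (with sign): -3, -7, -9, -1, -5, -2, -3, +1, -1, -4, +1, -3, -7, -5
Step 2: Count signs: positive = 2, negative = 12.
Step 3: Under H0: P(positive) = 0.5, so the number of positives S ~ Bin(14, 0.5).
Step 4: Two-sided exact p-value = sum of Bin(14,0.5) probabilities at or below the observed probability = 0.012939.
Step 5: alpha = 0.05. reject H0.

n_eff = 14, pos = 2, neg = 12, p = 0.012939, reject H0.


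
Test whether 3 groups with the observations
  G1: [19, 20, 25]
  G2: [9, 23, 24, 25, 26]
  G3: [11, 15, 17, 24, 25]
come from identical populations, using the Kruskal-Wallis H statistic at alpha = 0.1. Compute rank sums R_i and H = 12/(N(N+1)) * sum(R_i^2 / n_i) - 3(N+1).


Step 1: Combine all N = 13 observations and assign midranks.
sorted (value, group, rank): (9,G2,1), (11,G3,2), (15,G3,3), (17,G3,4), (19,G1,5), (20,G1,6), (23,G2,7), (24,G2,8.5), (24,G3,8.5), (25,G1,11), (25,G2,11), (25,G3,11), (26,G2,13)
Step 2: Sum ranks within each group.
R_1 = 22 (n_1 = 3)
R_2 = 40.5 (n_2 = 5)
R_3 = 28.5 (n_3 = 5)
Step 3: H = 12/(N(N+1)) * sum(R_i^2/n_i) - 3(N+1)
     = 12/(13*14) * (22^2/3 + 40.5^2/5 + 28.5^2/5) - 3*14
     = 0.065934 * 651.833 - 42
     = 0.978022.
Step 4: Ties present; correction factor C = 1 - 30/(13^3 - 13) = 0.986264. Corrected H = 0.978022 / 0.986264 = 0.991643.
Step 5: Under H0, H ~ chi^2(2); p-value = 0.609070.
Step 6: alpha = 0.1. fail to reject H0.

H = 0.9916, df = 2, p = 0.609070, fail to reject H0.


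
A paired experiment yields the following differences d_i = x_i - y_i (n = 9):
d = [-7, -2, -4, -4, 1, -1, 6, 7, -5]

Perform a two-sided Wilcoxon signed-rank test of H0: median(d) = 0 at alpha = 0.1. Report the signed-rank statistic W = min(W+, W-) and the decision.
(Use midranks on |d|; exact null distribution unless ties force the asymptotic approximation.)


Step 1: Drop any zero differences (none here) and take |d_i|.
|d| = [7, 2, 4, 4, 1, 1, 6, 7, 5]
Step 2: Midrank |d_i| (ties get averaged ranks).
ranks: |7|->8.5, |2|->3, |4|->4.5, |4|->4.5, |1|->1.5, |1|->1.5, |6|->7, |7|->8.5, |5|->6
Step 3: Attach original signs; sum ranks with positive sign and with negative sign.
W+ = 1.5 + 7 + 8.5 = 17
W- = 8.5 + 3 + 4.5 + 4.5 + 1.5 + 6 = 28
(Check: W+ + W- = 45 should equal n(n+1)/2 = 45.)
Step 4: Test statistic W = min(W+, W-) = 17.
Step 5: Ties in |d|, so use the tie-corrected normal approximation.
        E[W] = n(n+1)/4 = 9*10/4 = 22.5.
        Tie groups: |d|=1 (t=2), |d|=4 (t=2), |d|=7 (t=2); sum(t^3 - t) = 18.
        Var[W] = n(n+1)(2n+1)/24 - sum(t^3-t)/48 = 1710/24 - 18/48 = 70.875.
        z = (W - E[W]) / sqrt(Var[W]) = (17 - 22.5) / 8.4187 = -0.6533.
        Two-sided p = 2*Phi(z) = 0.513560.
Step 6: alpha = 0.1. fail to reject H0.

W+ = 17, W- = 28, W = min = 17, p = 0.513560, fail to reject H0.


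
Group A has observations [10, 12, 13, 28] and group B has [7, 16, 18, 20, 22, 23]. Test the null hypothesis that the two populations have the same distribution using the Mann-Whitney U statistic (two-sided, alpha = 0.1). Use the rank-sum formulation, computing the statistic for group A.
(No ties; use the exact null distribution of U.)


Step 1: Combine and sort all 10 observations; assign midranks.
sorted (value, group): (7,Y), (10,X), (12,X), (13,X), (16,Y), (18,Y), (20,Y), (22,Y), (23,Y), (28,X)
ranks: 7->1, 10->2, 12->3, 13->4, 16->5, 18->6, 20->7, 22->8, 23->9, 28->10
Step 2: Rank sum for X: R1 = 2 + 3 + 4 + 10 = 19.
Step 3: U_X = R1 - n1(n1+1)/2 = 19 - 4*5/2 = 19 - 10 = 9.
       U_Y = n1*n2 - U_X = 24 - 9 = 15.
Step 4: No ties, so the exact null distribution of U (based on enumerating the C(10,4) = 210 equally likely rank assignments) gives the two-sided p-value.
Step 5: p-value = 0.609524; compare to alpha = 0.1. fail to reject H0.

U_X = 9, p = 0.609524, fail to reject H0 at alpha = 0.1.


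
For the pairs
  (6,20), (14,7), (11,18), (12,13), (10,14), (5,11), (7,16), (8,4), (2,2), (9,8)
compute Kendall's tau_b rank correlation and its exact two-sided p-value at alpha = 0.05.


Step 1: Enumerate the 45 unordered pairs (i,j) with i<j and classify each by sign(x_j-x_i) * sign(y_j-y_i).
  (1,2):dx=+8,dy=-13->D; (1,3):dx=+5,dy=-2->D; (1,4):dx=+6,dy=-7->D; (1,5):dx=+4,dy=-6->D
  (1,6):dx=-1,dy=-9->C; (1,7):dx=+1,dy=-4->D; (1,8):dx=+2,dy=-16->D; (1,9):dx=-4,dy=-18->C
  (1,10):dx=+3,dy=-12->D; (2,3):dx=-3,dy=+11->D; (2,4):dx=-2,dy=+6->D; (2,5):dx=-4,dy=+7->D
  (2,6):dx=-9,dy=+4->D; (2,7):dx=-7,dy=+9->D; (2,8):dx=-6,dy=-3->C; (2,9):dx=-12,dy=-5->C
  (2,10):dx=-5,dy=+1->D; (3,4):dx=+1,dy=-5->D; (3,5):dx=-1,dy=-4->C; (3,6):dx=-6,dy=-7->C
  (3,7):dx=-4,dy=-2->C; (3,8):dx=-3,dy=-14->C; (3,9):dx=-9,dy=-16->C; (3,10):dx=-2,dy=-10->C
  (4,5):dx=-2,dy=+1->D; (4,6):dx=-7,dy=-2->C; (4,7):dx=-5,dy=+3->D; (4,8):dx=-4,dy=-9->C
  (4,9):dx=-10,dy=-11->C; (4,10):dx=-3,dy=-5->C; (5,6):dx=-5,dy=-3->C; (5,7):dx=-3,dy=+2->D
  (5,8):dx=-2,dy=-10->C; (5,9):dx=-8,dy=-12->C; (5,10):dx=-1,dy=-6->C; (6,7):dx=+2,dy=+5->C
  (6,8):dx=+3,dy=-7->D; (6,9):dx=-3,dy=-9->C; (6,10):dx=+4,dy=-3->D; (7,8):dx=+1,dy=-12->D
  (7,9):dx=-5,dy=-14->C; (7,10):dx=+2,dy=-8->D; (8,9):dx=-6,dy=-2->C; (8,10):dx=+1,dy=+4->C
  (9,10):dx=+7,dy=+6->C
Step 2: C = 24, D = 21, total pairs = 45.
Step 3: tau = (C - D)/(n(n-1)/2) = (24 - 21)/45 = 0.066667.
Step 4: Exact two-sided p-value (enumerate n! = 3628800 permutations of y under H0): p = 0.861801.
Step 5: alpha = 0.05. fail to reject H0.

tau_b = 0.0667 (C=24, D=21), p = 0.861801, fail to reject H0.
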